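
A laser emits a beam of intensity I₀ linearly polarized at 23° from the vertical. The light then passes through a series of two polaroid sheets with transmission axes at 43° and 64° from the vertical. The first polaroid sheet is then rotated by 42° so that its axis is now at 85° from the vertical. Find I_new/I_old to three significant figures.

Before rotation:
I₁ = I₀ cos²(43° − 23°) = I₀ cos²(20°) = 0.883 I₀.
I₂ = I₁ cos²(64° − 43°) = 0.883 I₀ · cos²(21°) = 0.7696 I₀.
After rotation:
I₁ = I₀ cos²(85° − 23°) = I₀ cos²(62°) = 0.2204 I₀.
I₂ = I₁ cos²(64° − 85°) = 0.2204 I₀ · cos²(21°) = 0.1921 I₀.
Ratio = 0.1921 / 0.7696 = 0.2496.

I_new/I_old ≈ 0.250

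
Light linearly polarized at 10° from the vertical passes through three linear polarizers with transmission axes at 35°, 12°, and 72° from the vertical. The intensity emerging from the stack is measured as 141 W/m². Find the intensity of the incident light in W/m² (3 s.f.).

I₁ = I₀ cos²(35° − 10°) = I₀ cos²(25°) = 0.8214 I₀.
I₂ = I₁ cos²(12° − 35°) = 0.8214 I₀ · cos²(23°) = 0.696 I₀.
I₃ = I₂ cos²(72° − 12°) = 0.696 I₀ · cos²(60°) = 0.174 I₀.
So 141 W/m² = 0.174 I₀, giving I₀ = 141/0.174 = 810.4 W/m².

I₀ ≈ 810 W/m²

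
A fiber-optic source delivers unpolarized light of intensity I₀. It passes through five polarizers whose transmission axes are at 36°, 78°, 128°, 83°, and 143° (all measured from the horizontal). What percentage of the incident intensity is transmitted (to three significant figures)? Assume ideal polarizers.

≈ 1.43%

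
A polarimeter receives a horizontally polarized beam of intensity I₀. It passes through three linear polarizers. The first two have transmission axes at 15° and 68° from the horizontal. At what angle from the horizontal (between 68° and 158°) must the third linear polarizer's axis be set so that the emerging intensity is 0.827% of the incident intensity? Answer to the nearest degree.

θ ≈ 149°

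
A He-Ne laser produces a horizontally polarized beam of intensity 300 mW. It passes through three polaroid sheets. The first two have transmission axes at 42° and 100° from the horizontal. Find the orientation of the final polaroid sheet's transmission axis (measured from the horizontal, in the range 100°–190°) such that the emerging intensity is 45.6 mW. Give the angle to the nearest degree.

I₁ = I₀ cos²(42° − 0°) = I₀ cos²(42°) = 0.5523 I₀.
I₂ = I₁ cos²(100° − 42°) = 0.5523 I₀ · cos²(58°) = 0.1551 I₀.
Target fraction: 45.6 / 300 mW = 0.152 of I₀.
Need I₃/I₀ = 0.152, so cos²(θ − 100°) = 0.152 / 0.1551 = 0.9801.
θ − 100° = arccos(√0.9801) = 8.1°, giving θ ≈ 100 + 8.1 = 108.1°.

θ ≈ 108°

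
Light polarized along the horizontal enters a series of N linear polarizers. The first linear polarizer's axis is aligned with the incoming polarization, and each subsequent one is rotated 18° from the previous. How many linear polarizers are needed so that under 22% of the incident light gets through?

First polarizer is aligned with the polarization: full transmission.
Each further stage multiplies by cos²(18°) = 0.9045.
After N polarizers: T = 0.9045^(N−1). Require T < 0.22 ⇒ N−1 > ln(0.22)/ln(0.9045) = 15.09, so N−1 ≥ 16 and N = 17.
Check: N=17 gives T = 0.2007 < 0.22; N=16 gives T = 0.2219.

N = 17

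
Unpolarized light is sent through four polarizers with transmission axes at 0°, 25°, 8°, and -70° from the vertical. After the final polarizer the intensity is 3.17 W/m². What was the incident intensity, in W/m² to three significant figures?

I₀ ≈ 195 W/m²

Unpolarized light through the first polarizer → I₁ = ½ I₀, now polarized at 0°.
I₂ = I₁ cos²(25° − 0°) = 0.5 I₀ · cos²(25°) = 0.4107 I₀.
I₃ = I₂ cos²(8° − 25°) = 0.4107 I₀ · cos²(17°) = 0.3756 I₀.
I₄ = I₃ cos²(-70° − 8°) = 0.3756 I₀ · cos²(78°) = 0.01624 I₀.
So 3.17 W/m² = 0.01624 I₀, giving I₀ = 3.17/0.01624 = 195.2 W/m².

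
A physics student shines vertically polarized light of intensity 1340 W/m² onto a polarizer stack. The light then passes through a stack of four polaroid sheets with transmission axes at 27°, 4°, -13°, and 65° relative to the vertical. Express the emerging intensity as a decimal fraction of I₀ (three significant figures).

I/I₀ ≈ 0.0266

I₁ = 1340 W/m² · cos²(27°) = 1064 W/m².
I₂ = I₁ · cos²(23°) = 1064 · 0.8473 = 901.4 W/m².
I₃ = I₂ · cos²(17°) = 901.4 · 0.9145 = 824.3 W/m².
I₄ = I₃ · cos²(78°) = 824.3 · 0.04323 = 35.63 W/m².
Transmitted fraction = 0.02659.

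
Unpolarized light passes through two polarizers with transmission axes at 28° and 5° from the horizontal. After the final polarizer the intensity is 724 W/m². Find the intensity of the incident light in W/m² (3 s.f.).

Unpolarized light through the first polarizer → I₁ = ½ I₀, now polarized at 28°.
I₂ = I₁ cos²(5° − 28°) = 0.5 I₀ · cos²(23°) = 0.4237 I₀.
So 724 W/m² = 0.4237 I₀, giving I₀ = 724/0.4237 = 1709 W/m².

I₀ ≈ 1710 W/m²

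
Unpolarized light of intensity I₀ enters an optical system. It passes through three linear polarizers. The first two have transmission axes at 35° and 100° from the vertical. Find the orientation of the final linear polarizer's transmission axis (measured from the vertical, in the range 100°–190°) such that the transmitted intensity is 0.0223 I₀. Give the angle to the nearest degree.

θ ≈ 160°

Unpolarized light through the first polarizer → I₁ = ½ I₀, now polarized at 35°.
I₂ = I₁ cos²(100° − 35°) = 0.5 I₀ · cos²(65°) = 0.0893 I₀.
Need I₃/I₀ = 0.0223, so cos²(θ − 100°) = 0.0223 / 0.0893 = 0.2497.
θ − 100° = arccos(√0.2497) = 60.0°, giving θ ≈ 100 + 60.0 = 160.0°.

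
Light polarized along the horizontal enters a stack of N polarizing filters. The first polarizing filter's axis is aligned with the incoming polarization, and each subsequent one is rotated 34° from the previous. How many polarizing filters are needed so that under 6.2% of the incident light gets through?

N = 9

First polarizer is aligned with the polarization: full transmission.
Each further stage multiplies by cos²(34°) = 0.6873.
After N polarizers: T = 0.6873^(N−1). Require T < 0.062 ⇒ N−1 > ln(0.062)/ln(0.6873) = 7.42, so N−1 ≥ 8 and N = 9.
Check: N=9 gives T = 0.0498 < 0.062; N=8 gives T = 0.07245.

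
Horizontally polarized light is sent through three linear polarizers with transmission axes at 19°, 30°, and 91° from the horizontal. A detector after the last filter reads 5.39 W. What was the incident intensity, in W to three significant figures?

By Malus's law, I₁ = I₀ cos²(19° − 0°) = I₀ cos²(19°) = 0.894 I₀.
I₂ = I₁ cos²(30° − 19°) = 0.894 I₀ · cos²(11°) = 0.8615 I₀.
I₃ = I₂ cos²(91° − 30°) = 0.8615 I₀ · cos²(61°) = 0.2025 I₀.
So 5.39 W = 0.2025 I₀, giving I₀ = 5.39/0.2025 = 26.62 W.

I₀ ≈ 26.6 W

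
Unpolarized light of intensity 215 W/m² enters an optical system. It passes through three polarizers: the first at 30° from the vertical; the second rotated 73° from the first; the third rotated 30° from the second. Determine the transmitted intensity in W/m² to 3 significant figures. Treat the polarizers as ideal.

Unpolarized light through the first polarizer → I₁ = 215 W/m²/2 = 107.5 W/m², polarized at 30°.
I₂ = I₁ · cos²(73°) = 107.5 · 0.08548 = 9.189 W/m².
I₃ = I₂ · cos²(30°) = 9.189 · 0.75 = 6.892 W/m².

I ≈ 6.89 W/m²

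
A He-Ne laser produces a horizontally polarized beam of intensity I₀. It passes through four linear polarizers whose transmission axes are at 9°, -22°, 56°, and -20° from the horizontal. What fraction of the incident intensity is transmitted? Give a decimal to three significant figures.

≈ 0.00181 I₀

I₁ = I₀ cos²(9° − 0°) = I₀ cos²(9°) = 0.9755 I₀.
I₂ = I₁ cos²(-22° − 9°) = 0.9755 I₀ · cos²(31°) = 0.7168 I₀.
I₃ = I₂ cos²(56° + 22°) = 0.7168 I₀ · cos²(78°) = 0.03098 I₀.
I₄ = I₃ cos²(-20° − 56°) = 0.03098 I₀ · cos²(76°) = 0.001813 I₀.
Transmitted fraction = 0.001813.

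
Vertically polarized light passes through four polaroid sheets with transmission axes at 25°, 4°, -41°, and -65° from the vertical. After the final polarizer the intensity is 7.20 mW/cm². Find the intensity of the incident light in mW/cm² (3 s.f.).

I₀ ≈ 24.1 mW/cm²

By Malus's law, I₁ = I₀ cos²(25° − 0°) = I₀ cos²(25°) = 0.8214 I₀.
I₂ = I₁ cos²(4° − 25°) = 0.8214 I₀ · cos²(21°) = 0.7159 I₀.
I₃ = I₂ cos²(-41° − 4°) = 0.7159 I₀ · cos²(45°) = 0.358 I₀.
I₄ = I₃ cos²(-65° + 41°) = 0.358 I₀ · cos²(24°) = 0.2987 I₀.
So 7.20 mW/cm² = 0.2987 I₀, giving I₀ = 7.20/0.2987 = 24.1 mW/cm².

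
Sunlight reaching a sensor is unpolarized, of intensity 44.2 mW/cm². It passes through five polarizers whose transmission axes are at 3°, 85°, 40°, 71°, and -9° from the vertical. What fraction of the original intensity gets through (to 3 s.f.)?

I/I₀ ≈ 0.000107

Unpolarized light through the first polarizer → I₁ = 44.2 mW/cm²/2 = 22.1 mW/cm², polarized at 3°.
I₂ = I₁ · cos²(82°) = 22.1 · 0.01937 = 0.4281 mW/cm².
I₃ = I₂ · cos²(45°) = 0.4281 · 0.5 = 0.214 mW/cm².
I₄ = I₃ · cos²(31°) = 0.214 · 0.7347 = 0.1573 mW/cm².
I₅ = I₄ · cos²(80°) = 0.1573 · 0.03015 = 0.004742 mW/cm².
Transmitted fraction = 0.0001073.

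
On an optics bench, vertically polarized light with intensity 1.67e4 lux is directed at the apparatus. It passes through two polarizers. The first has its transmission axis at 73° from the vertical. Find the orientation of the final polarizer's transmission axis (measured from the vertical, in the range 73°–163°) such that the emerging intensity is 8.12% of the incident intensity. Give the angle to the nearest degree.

By Malus's law, I₁ = I₀ cos²(73° − 0°) = I₀ cos²(73°) = 0.08548 I₀.
Need I₂/I₀ = 0.0812, so cos²(θ − 73°) = 0.0812 / 0.08548 = 0.9499.
θ − 73° = arccos(√0.9499) = 12.9°, giving θ ≈ 73 + 12.9 = 85.9°.

θ ≈ 86°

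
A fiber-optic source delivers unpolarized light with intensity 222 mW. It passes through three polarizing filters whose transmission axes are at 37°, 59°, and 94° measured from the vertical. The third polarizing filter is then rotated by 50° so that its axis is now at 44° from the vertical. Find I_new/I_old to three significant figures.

Before rotation:
Unpolarized light through the first polarizer → I₁ = ½ I₀, now polarized at 37°.
I₂ = I₁ cos²(59° − 37°) = 0.5 I₀ · cos²(22°) = 0.4298 I₀.
I₃ = I₂ cos²(94° − 59°) = 0.4298 I₀ · cos²(35°) = 0.2884 I₀.
After rotation:
Unpolarized light through the first polarizer → I₁ = ½ I₀, now polarized at 37°.
I₂ = I₁ cos²(59° − 37°) = 0.5 I₀ · cos²(22°) = 0.4298 I₀.
I₃ = I₂ cos²(44° − 59°) = 0.4298 I₀ · cos²(15°) = 0.401 I₀.
Ratio = 0.401 / 0.2884 = 1.39.

I_new/I_old ≈ 1.39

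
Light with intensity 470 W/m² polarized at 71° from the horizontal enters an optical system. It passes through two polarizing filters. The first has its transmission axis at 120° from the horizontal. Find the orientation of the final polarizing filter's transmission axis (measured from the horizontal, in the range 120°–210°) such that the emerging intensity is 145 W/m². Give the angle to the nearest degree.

θ ≈ 152°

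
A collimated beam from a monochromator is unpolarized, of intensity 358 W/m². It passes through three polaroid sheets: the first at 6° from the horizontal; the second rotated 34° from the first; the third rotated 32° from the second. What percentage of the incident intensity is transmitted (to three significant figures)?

≈ 24.7%

Unpolarized light through the first polarizer → I₁ = 358 W/m²/2 = 179 W/m², polarized at 6°.
I₂ = I₁ · cos²(34°) = 179 · 0.6873 = 123 W/m².
I₃ = I₂ · cos²(32°) = 123 · 0.7192 = 88.48 W/m².
That is 24.71% of the incident intensity.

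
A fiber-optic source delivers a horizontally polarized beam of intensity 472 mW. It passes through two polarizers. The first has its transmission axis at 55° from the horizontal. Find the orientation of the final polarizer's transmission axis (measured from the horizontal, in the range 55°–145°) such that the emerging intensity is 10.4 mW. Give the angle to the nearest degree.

θ ≈ 130°

I₁ = I₀ cos²(55° − 0°) = I₀ cos²(55°) = 0.329 I₀.
Target fraction: 10.4 / 472 mW = 0.02203 of I₀.
Need I₂/I₀ = 0.02203, so cos²(θ − 55°) = 0.02203 / 0.329 = 0.06697.
θ − 55° = arccos(√0.06697) = 75.0°, giving θ ≈ 55 + 75.0 = 130.0°.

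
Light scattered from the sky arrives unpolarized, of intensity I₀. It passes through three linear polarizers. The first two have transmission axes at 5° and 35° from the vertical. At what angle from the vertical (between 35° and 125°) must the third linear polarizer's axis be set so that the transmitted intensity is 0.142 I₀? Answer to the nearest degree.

θ ≈ 87°

Unpolarized light through the first polarizer → I₁ = ½ I₀, now polarized at 5°.
I₂ = I₁ cos²(35° − 5°) = 0.5 I₀ · cos²(30°) = 0.375 I₀.
Need I₃/I₀ = 0.142, so cos²(θ − 35°) = 0.142 / 0.375 = 0.3787.
θ − 35° = arccos(√0.3787) = 52.0°, giving θ ≈ 35 + 52.0 = 87.0°.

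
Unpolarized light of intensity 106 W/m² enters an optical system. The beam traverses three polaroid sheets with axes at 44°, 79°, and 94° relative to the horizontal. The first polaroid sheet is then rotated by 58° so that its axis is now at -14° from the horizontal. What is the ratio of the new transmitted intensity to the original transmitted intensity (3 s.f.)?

I_new/I_old ≈ 0.00408

Before rotation:
Unpolarized light through the first polarizer → I₁ = ½ I₀, now polarized at 44°.
I₂ = I₁ cos²(79° − 44°) = 0.5 I₀ · cos²(35°) = 0.3355 I₀.
I₃ = I₂ cos²(94° − 79°) = 0.3355 I₀ · cos²(15°) = 0.313 I₀.
After rotation:
Unpolarized light through the first polarizer → I₁ = ½ I₀, now polarized at -14°.
Angle between axes 1 and 2: 87°. I₂ = 0.5 I₀ · cos²(87°) = 0.00137 I₀.
I₃ = I₂ cos²(94° − 79°) = 0.00137 I₀ · cos²(15°) = 0.001278 I₀.
Ratio = 0.001278 / 0.313 = 0.004082.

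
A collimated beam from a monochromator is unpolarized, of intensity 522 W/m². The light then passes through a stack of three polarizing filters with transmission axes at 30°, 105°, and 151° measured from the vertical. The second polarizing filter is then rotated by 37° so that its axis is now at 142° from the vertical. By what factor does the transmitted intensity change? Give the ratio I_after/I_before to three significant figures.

I_new/I_old ≈ 4.24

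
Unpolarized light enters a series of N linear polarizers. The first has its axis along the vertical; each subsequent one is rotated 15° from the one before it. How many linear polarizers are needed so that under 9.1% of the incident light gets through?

N = 26

First polarizer halves the unpolarized light: factor 1/2.
Each further stage multiplies by cos²(15°) = 0.933.
After N polarizers: T = 0.5·0.933^(N−1). Require T < 0.091 ⇒ N−1 > ln(0.091/0.5)/ln(0.933) = 24.57, so N−1 ≥ 25 and N = 26.
Check: N=26 gives T = 0.08834 < 0.091; N=25 gives T = 0.09468.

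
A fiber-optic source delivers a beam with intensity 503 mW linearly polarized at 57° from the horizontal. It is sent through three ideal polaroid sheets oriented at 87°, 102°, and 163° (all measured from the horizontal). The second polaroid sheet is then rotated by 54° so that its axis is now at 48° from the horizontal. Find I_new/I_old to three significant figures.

I_new/I_old ≈ 0.492

Before rotation:
I₁ = I₀ cos²(87° − 57°) = I₀ cos²(30°) = 0.75 I₀.
I₂ = I₁ cos²(102° − 87°) = 0.75 I₀ · cos²(15°) = 0.6998 I₀.
I₃ = I₂ cos²(163° − 102°) = 0.6998 I₀ · cos²(61°) = 0.1645 I₀.
After rotation:
I₁ = I₀ cos²(87° − 57°) = I₀ cos²(30°) = 0.75 I₀.
I₂ = I₁ cos²(48° − 87°) = 0.75 I₀ · cos²(39°) = 0.453 I₀.
Angle between axes 2 and 3: 65°. I₃ = 0.453 I₀ · cos²(65°) = 0.0809 I₀.
Ratio = 0.0809 / 0.1645 = 0.4919.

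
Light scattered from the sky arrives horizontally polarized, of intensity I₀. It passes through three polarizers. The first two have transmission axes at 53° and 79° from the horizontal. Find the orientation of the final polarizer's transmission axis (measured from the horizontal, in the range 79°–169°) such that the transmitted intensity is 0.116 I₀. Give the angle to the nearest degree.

I₁ = I₀ cos²(53° − 0°) = I₀ cos²(53°) = 0.3622 I₀.
I₂ = I₁ cos²(79° − 53°) = 0.3622 I₀ · cos²(26°) = 0.2926 I₀.
Need I₃/I₀ = 0.116, so cos²(θ − 79°) = 0.116 / 0.2926 = 0.3965.
θ − 79° = arccos(√0.3965) = 51.0°, giving θ ≈ 79 + 51.0 = 130.0°.

θ ≈ 130°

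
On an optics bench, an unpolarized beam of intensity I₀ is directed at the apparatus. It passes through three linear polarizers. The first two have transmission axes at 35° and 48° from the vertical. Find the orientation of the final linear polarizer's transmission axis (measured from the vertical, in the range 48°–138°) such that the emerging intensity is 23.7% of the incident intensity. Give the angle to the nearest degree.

Unpolarized light through the first polarizer → I₁ = ½ I₀, now polarized at 35°.
I₂ = I₁ cos²(48° − 35°) = 0.5 I₀ · cos²(13°) = 0.4747 I₀.
Need I₃/I₀ = 0.237, so cos²(θ − 48°) = 0.237 / 0.4747 = 0.4993.
θ − 48° = arccos(√0.4993) = 45.0°, giving θ ≈ 48 + 45.0 = 93.0°.

θ ≈ 93°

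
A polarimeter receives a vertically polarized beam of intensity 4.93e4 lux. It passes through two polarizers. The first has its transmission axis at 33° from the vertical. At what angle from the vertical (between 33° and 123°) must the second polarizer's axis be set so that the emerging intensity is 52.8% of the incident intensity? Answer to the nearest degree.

By Malus's law, I₁ = I₀ cos²(33° − 0°) = I₀ cos²(33°) = 0.7034 I₀.
Need I₂/I₀ = 0.528, so cos²(θ − 33°) = 0.528 / 0.7034 = 0.7507.
θ − 33° = arccos(√0.7507) = 30.0°, giving θ ≈ 33 + 30.0 = 63.0°.

θ ≈ 63°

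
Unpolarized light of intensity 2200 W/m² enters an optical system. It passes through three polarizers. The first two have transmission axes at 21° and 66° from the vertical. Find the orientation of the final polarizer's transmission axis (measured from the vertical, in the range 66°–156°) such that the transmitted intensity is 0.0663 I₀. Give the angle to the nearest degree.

θ ≈ 125°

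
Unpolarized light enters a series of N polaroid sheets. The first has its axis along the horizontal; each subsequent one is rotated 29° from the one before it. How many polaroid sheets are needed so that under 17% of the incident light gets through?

First polarizer halves the unpolarized light: factor 1/2.
Each further stage multiplies by cos²(29°) = 0.765.
After N polarizers: T = 0.5·0.765^(N−1). Require T < 0.17 ⇒ N−1 > ln(0.17/0.5)/ln(0.765) = 4.03, so N−1 ≥ 5 and N = 6.
Check: N=6 gives T = 0.131 < 0.17; N=5 gives T = 0.1712.

N = 6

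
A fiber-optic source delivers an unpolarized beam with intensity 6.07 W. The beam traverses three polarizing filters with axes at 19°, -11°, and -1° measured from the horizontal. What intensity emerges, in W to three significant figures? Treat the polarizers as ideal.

Unpolarized light through the first polarizer → I₁ = 6.07 W/2 = 3.035 W, polarized at 19°.
I₂ = I₁ · cos²(30°) = 3.035 · 0.75 = 2.276 W.
I₃ = I₂ · cos²(10°) = 2.276 · 0.9698 = 2.208 W.

I ≈ 2.21 W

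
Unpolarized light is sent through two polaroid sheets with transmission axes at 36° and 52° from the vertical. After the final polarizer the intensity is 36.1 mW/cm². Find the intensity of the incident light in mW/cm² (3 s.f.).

I₀ ≈ 78.1 mW/cm²

Unpolarized light through the first polarizer → I₁ = ½ I₀, now polarized at 36°.
I₂ = I₁ cos²(52° − 36°) = 0.5 I₀ · cos²(16°) = 0.462 I₀.
So 36.1 mW/cm² = 0.462 I₀, giving I₀ = 36.1/0.462 = 78.14 mW/cm².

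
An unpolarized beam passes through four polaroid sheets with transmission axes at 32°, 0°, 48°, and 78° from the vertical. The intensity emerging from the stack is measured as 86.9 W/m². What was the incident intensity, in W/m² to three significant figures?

Unpolarized light through the first polarizer → I₁ = ½ I₀, now polarized at 32°.
I₂ = I₁ cos²(0° − 32°) = 0.5 I₀ · cos²(32°) = 0.3596 I₀.
I₃ = I₂ cos²(48° − 0°) = 0.3596 I₀ · cos²(48°) = 0.161 I₀.
I₄ = I₃ cos²(78° − 48°) = 0.161 I₀ · cos²(30°) = 0.1208 I₀.
So 86.9 W/m² = 0.1208 I₀, giving I₀ = 86.9/0.1208 = 719.7 W/m².

I₀ ≈ 720 W/m²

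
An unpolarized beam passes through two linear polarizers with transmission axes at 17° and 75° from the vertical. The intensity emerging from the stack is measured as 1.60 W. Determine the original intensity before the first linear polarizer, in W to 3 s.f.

I₀ ≈ 11.4 W

Unpolarized light through the first polarizer → I₁ = ½ I₀, now polarized at 17°.
I₂ = I₁ cos²(75° − 17°) = 0.5 I₀ · cos²(58°) = 0.1404 I₀.
So 1.60 W = 0.1404 I₀, giving I₀ = 1.60/0.1404 = 11.4 W.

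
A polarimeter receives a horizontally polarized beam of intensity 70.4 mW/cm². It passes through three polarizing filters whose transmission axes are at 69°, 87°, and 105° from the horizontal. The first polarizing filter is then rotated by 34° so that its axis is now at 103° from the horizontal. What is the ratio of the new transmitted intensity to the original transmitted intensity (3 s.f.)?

Before rotation:
I₁ = I₀ cos²(69° − 0°) = I₀ cos²(69°) = 0.1284 I₀.
I₂ = I₁ cos²(87° − 69°) = 0.1284 I₀ · cos²(18°) = 0.1162 I₀.
I₃ = I₂ cos²(105° − 87°) = 0.1162 I₀ · cos²(18°) = 0.1051 I₀.
After rotation:
I₁ = I₀ cos²(103° − 0°) = I₀ cos²(77°) = 0.0506 I₀.
I₂ = I₁ cos²(87° − 103°) = 0.0506 I₀ · cos²(16°) = 0.04676 I₀.
I₃ = I₂ cos²(105° − 87°) = 0.04676 I₀ · cos²(18°) = 0.04229 I₀.
Ratio = 0.04229 / 0.1051 = 0.4025.

I_new/I_old ≈ 0.403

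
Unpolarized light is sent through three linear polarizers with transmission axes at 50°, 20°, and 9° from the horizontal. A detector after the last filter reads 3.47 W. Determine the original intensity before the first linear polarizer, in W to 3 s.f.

Unpolarized light through the first polarizer → I₁ = ½ I₀, now polarized at 50°.
I₂ = I₁ cos²(20° − 50°) = 0.5 I₀ · cos²(30°) = 0.375 I₀.
I₃ = I₂ cos²(9° − 20°) = 0.375 I₀ · cos²(11°) = 0.3613 I₀.
So 3.47 W = 0.3613 I₀, giving I₀ = 3.47/0.3613 = 9.603 W.

I₀ ≈ 9.60 W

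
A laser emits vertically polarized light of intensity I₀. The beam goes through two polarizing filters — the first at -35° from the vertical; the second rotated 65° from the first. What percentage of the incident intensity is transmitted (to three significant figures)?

I₁ = I₀ cos²(-35° − 0°) = I₀ cos²(35°) = 0.671 I₀.
I₂ = I₁ cos²(65°) = 0.671 · 0.1786 I₀ = 0.1198 I₀.
That is 11.98% of the incident intensity.

≈ 12.0%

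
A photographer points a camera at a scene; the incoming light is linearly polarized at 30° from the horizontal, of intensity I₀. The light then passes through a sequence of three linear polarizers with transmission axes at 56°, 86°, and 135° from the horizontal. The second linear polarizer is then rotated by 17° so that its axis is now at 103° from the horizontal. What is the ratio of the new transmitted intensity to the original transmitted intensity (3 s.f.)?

I_new/I_old ≈ 1.04

Before rotation:
I₁ = I₀ cos²(56° − 30°) = I₀ cos²(26°) = 0.8078 I₀.
I₂ = I₁ cos²(86° − 56°) = 0.8078 I₀ · cos²(30°) = 0.6059 I₀.
I₃ = I₂ cos²(135° − 86°) = 0.6059 I₀ · cos²(49°) = 0.2608 I₀.
After rotation:
I₁ = I₀ cos²(56° − 30°) = I₀ cos²(26°) = 0.8078 I₀.
I₂ = I₁ cos²(103° − 56°) = 0.8078 I₀ · cos²(47°) = 0.3757 I₀.
I₃ = I₂ cos²(135° − 103°) = 0.3757 I₀ · cos²(32°) = 0.2702 I₀.
Ratio = 0.2702 / 0.2608 = 1.036.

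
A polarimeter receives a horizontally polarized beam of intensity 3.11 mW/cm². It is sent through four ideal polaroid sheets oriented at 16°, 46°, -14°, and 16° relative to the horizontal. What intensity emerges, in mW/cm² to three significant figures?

I₁ = 3.11 mW/cm² · cos²(16°) = 2.874 mW/cm².
I₂ = I₁ · cos²(30°) = 2.874 · 0.75 = 2.155 mW/cm².
I₃ = I₂ · cos²(60°) = 2.155 · 0.25 = 0.5388 mW/cm².
I₄ = I₃ · cos²(30°) = 0.5388 · 0.75 = 0.4041 mW/cm².

I ≈ 0.404 mW/cm²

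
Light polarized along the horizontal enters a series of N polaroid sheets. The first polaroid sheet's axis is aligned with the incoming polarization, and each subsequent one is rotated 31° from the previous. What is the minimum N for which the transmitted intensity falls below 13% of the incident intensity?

First polarizer is aligned with the polarization: full transmission.
Each further stage multiplies by cos²(31°) = 0.7347.
After N polarizers: T = 0.7347^(N−1). Require T < 0.13 ⇒ N−1 > ln(0.13)/ln(0.7347) = 6.62, so N−1 ≥ 7 and N = 8.
Check: N=8 gives T = 0.1156 < 0.13; N=7 gives T = 0.1573.

N = 8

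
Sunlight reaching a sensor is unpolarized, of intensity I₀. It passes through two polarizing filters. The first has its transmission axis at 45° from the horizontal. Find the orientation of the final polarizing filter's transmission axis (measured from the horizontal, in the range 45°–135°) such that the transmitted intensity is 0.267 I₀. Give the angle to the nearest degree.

θ ≈ 88°

Unpolarized light through the first polarizer → I₁ = ½ I₀, now polarized at 45°.
Need I₂/I₀ = 0.267, so cos²(θ − 45°) = 0.267 / 0.5 = 0.534.
θ − 45° = arccos(√0.534) = 43.1°, giving θ ≈ 45 + 43.1 = 88.1°.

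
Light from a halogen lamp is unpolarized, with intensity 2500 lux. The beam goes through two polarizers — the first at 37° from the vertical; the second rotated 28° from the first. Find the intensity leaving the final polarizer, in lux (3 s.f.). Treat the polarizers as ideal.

Unpolarized light through the first polarizer → I₁ = 2500 lux/2 = 1250 lux, polarized at 37°.
I₂ = I₁ · cos²(28°) = 1250 · 0.7796 = 974.5 lux.

I ≈ 974 lux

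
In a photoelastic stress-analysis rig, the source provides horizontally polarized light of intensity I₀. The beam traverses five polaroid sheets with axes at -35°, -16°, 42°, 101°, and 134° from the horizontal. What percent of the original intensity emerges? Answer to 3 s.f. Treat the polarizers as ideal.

I₁ = I₀ cos²(-35° − 0°) = I₀ cos²(35°) = 0.671 I₀.
I₂ = I₁ cos²(-16° + 35°) = 0.671 I₀ · cos²(19°) = 0.5999 I₀.
I₃ = I₂ cos²(42° + 16°) = 0.5999 I₀ · cos²(58°) = 0.1685 I₀.
I₄ = I₃ cos²(101° − 42°) = 0.1685 I₀ · cos²(59°) = 0.04469 I₀.
I₅ = I₄ cos²(134° − 101°) = 0.04469 I₀ · cos²(33°) = 0.03143 I₀.
That is 3.143% of the incident intensity.

≈ 3.14%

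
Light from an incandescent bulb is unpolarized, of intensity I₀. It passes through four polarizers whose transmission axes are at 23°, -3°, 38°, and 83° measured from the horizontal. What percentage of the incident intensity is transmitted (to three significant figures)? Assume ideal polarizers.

Unpolarized light through the first polarizer → I₁ = ½ I₀, now polarized at 23°.
I₂ = I₁ cos²(-3° − 23°) = 0.5 I₀ · cos²(26°) = 0.4039 I₀.
I₃ = I₂ cos²(38° + 3°) = 0.4039 I₀ · cos²(41°) = 0.2301 I₀.
I₄ = I₃ cos²(83° − 38°) = 0.2301 I₀ · cos²(45°) = 0.115 I₀.
That is 11.5% of the incident intensity.

≈ 11.5%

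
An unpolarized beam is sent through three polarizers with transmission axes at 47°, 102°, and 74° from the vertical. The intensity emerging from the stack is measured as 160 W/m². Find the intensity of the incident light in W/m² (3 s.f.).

I₀ ≈ 1250 W/m²

Unpolarized light through the first polarizer → I₁ = ½ I₀, now polarized at 47°.
I₂ = I₁ cos²(102° − 47°) = 0.5 I₀ · cos²(55°) = 0.1645 I₀.
I₃ = I₂ cos²(74° − 102°) = 0.1645 I₀ · cos²(28°) = 0.1282 I₀.
So 160 W/m² = 0.1282 I₀, giving I₀ = 160/0.1282 = 1248 W/m².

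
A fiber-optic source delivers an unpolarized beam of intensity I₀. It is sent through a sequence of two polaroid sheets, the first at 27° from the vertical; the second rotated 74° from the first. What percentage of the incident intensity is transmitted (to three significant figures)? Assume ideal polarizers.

Unpolarized light through the first polarizer → I₁ = ½ I₀, now polarized at 27°.
I₂ = I₁ cos²(74°) = 0.5 · 0.07598 I₀ = 0.03799 I₀.
That is 3.799% of the incident intensity.

≈ 3.80%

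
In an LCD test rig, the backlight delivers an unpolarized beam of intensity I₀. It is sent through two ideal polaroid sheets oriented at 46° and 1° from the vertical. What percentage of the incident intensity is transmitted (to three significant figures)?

Unpolarized light through the first polarizer → I₁ = ½ I₀, now polarized at 46°.
I₂ = I₁ cos²(1° − 46°) = 0.5 I₀ · cos²(45°) = 0.25 I₀.
That is 25% of the incident intensity.

≈ 25.0%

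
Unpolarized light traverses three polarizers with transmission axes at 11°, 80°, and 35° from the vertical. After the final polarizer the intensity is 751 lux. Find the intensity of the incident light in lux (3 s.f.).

I₀ ≈ 2.34e4 lux

Unpolarized light through the first polarizer → I₁ = ½ I₀, now polarized at 11°.
I₂ = I₁ cos²(80° − 11°) = 0.5 I₀ · cos²(69°) = 0.06421 I₀.
I₃ = I₂ cos²(35° − 80°) = 0.06421 I₀ · cos²(45°) = 0.03211 I₀.
So 751 lux = 0.03211 I₀, giving I₀ = 751/0.03211 = 2.339e+04 lux.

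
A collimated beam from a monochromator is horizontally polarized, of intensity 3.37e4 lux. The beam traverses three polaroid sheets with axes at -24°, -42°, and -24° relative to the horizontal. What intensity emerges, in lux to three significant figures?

I ≈ 2.30e4 lux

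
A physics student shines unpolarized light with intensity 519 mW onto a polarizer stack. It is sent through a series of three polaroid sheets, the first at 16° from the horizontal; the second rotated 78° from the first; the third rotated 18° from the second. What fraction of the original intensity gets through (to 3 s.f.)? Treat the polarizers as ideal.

Unpolarized light through the first polarizer → I₁ = 519 mW/2 = 259.5 mW, polarized at 16°.
I₂ = I₁ · cos²(78°) = 259.5 · 0.04323 = 11.22 mW.
I₃ = I₂ · cos²(18°) = 11.22 · 0.9045 = 10.15 mW.
Transmitted fraction = 0.01955.

I/I₀ ≈ 0.0195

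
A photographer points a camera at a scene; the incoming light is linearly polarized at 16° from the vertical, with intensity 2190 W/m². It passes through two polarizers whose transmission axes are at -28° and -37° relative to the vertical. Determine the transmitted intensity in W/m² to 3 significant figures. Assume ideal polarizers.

By Malus's law, I₁ = 2190 W/m² · cos²(44°) = 1133 W/m².
I₂ = I₁ · cos²(9°) = 1133 · 0.9755 = 1105 W/m².

I ≈ 1110 W/m²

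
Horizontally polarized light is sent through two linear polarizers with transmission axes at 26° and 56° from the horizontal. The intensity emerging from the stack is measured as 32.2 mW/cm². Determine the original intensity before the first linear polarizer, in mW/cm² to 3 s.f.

I₁ = I₀ cos²(26° − 0°) = I₀ cos²(26°) = 0.8078 I₀.
I₂ = I₁ cos²(56° − 26°) = 0.8078 I₀ · cos²(30°) = 0.6059 I₀.
So 32.2 mW/cm² = 0.6059 I₀, giving I₀ = 32.2/0.6059 = 53.15 mW/cm².

I₀ ≈ 53.1 mW/cm²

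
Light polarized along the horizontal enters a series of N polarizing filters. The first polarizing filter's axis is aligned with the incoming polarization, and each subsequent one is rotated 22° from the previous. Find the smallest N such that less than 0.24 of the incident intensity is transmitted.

N = 11

First polarizer is aligned with the polarization: full transmission.
Each further stage multiplies by cos²(22°) = 0.8597.
After N polarizers: T = 0.8597^(N−1). Require T < 0.24 ⇒ N−1 > ln(0.24)/ln(0.8597) = 9.44, so N−1 ≥ 10 and N = 11.
Check: N=11 gives T = 0.2205 < 0.24; N=10 gives T = 0.2564.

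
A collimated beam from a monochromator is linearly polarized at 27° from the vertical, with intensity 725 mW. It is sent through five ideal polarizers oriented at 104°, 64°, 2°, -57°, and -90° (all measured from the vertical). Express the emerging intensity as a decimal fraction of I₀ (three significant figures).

I/I₀ ≈ 0.00122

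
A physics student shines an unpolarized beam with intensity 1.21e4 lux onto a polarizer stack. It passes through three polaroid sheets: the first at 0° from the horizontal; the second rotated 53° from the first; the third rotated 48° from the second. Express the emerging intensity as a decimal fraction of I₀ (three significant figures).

I/I₀ ≈ 0.0811

Unpolarized light through the first polarizer → I₁ = 1.21e4 lux/2 = 6050 lux, polarized at 0°.
I₂ = I₁ · cos²(53°) = 6050 · 0.3622 = 2191 lux.
I₃ = I₂ · cos²(48°) = 2191 · 0.4477 = 981.1 lux.
Transmitted fraction = 0.08108.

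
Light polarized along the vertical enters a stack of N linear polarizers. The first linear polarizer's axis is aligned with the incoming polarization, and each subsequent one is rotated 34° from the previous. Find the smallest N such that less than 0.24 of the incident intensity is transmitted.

First polarizer is aligned with the polarization: full transmission.
Each further stage multiplies by cos²(34°) = 0.6873.
After N polarizers: T = 0.6873^(N−1). Require T < 0.24 ⇒ N−1 > ln(0.24)/ln(0.6873) = 3.81, so N−1 ≥ 4 and N = 5.
Check: N=5 gives T = 0.2231 < 0.24; N=4 gives T = 0.3247.

N = 5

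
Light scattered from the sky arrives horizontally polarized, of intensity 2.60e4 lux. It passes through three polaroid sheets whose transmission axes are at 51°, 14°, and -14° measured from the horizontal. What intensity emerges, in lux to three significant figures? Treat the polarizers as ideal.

I₁ = 2.60e4 lux · cos²(51°) = 1.03e+04 lux.
I₂ = I₁ · cos²(37°) = 1.03e+04 · 0.6378 = 6568 lux.
I₃ = I₂ · cos²(28°) = 6568 · 0.7796 = 5120 lux.

I ≈ 5120 lux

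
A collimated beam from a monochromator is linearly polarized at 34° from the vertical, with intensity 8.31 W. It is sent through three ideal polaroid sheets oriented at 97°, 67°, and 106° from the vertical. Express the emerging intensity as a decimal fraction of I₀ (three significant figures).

I/I₀ ≈ 0.0934

By Malus's law, I₁ = 8.31 W · cos²(63°) = 1.713 W.
I₂ = I₁ · cos²(30°) = 1.713 · 0.75 = 1.285 W.
I₃ = I₂ · cos²(39°) = 1.285 · 0.604 = 0.7758 W.
Transmitted fraction = 0.09336.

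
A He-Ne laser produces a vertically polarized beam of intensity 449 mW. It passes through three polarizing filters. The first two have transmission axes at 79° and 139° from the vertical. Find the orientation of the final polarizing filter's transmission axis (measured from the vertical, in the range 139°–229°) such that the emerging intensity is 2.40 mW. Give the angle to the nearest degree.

By Malus's law, I₁ = I₀ cos²(79° − 0°) = I₀ cos²(79°) = 0.03641 I₀.
I₂ = I₁ cos²(139° − 79°) = 0.03641 I₀ · cos²(60°) = 0.009102 I₀.
Target fraction: 2.40 / 449 mW = 0.005345 of I₀.
Need I₃/I₀ = 0.005345, so cos²(θ − 139°) = 0.005345 / 0.009102 = 0.5873.
θ − 139° = arccos(√0.5873) = 40.0°, giving θ ≈ 139 + 40.0 = 179.0°.

θ ≈ 179°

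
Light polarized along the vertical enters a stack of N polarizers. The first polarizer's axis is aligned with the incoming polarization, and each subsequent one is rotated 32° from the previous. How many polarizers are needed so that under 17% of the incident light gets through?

N = 7

First polarizer is aligned with the polarization: full transmission.
Each further stage multiplies by cos²(32°) = 0.7192.
After N polarizers: T = 0.7192^(N−1). Require T < 0.17 ⇒ N−1 > ln(0.17)/ln(0.7192) = 5.38, so N−1 ≥ 6 and N = 7.
Check: N=7 gives T = 0.1384 < 0.17; N=6 gives T = 0.1924.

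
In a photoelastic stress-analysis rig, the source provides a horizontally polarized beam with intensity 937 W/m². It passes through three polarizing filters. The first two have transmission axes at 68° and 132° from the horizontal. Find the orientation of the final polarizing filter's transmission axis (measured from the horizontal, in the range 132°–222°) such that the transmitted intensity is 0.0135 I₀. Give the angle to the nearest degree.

I₁ = I₀ cos²(68° − 0°) = I₀ cos²(68°) = 0.1403 I₀.
I₂ = I₁ cos²(132° − 68°) = 0.1403 I₀ · cos²(64°) = 0.02697 I₀.
Need I₃/I₀ = 0.0135, so cos²(θ − 132°) = 0.0135 / 0.02697 = 0.5006.
θ − 132° = arccos(√0.5006) = 45.0°, giving θ ≈ 132 + 45.0 = 177.0°.

θ ≈ 177°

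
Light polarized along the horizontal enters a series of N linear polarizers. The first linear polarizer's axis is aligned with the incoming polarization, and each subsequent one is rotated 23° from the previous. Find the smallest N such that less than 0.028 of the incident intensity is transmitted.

N = 23

First polarizer is aligned with the polarization: full transmission.
Each further stage multiplies by cos²(23°) = 0.8473.
After N polarizers: T = 0.8473^(N−1). Require T < 0.028 ⇒ N−1 > ln(0.028)/ln(0.8473) = 21.58, so N−1 ≥ 22 and N = 23.
Check: N=23 gives T = 0.02613 < 0.028; N=22 gives T = 0.03084.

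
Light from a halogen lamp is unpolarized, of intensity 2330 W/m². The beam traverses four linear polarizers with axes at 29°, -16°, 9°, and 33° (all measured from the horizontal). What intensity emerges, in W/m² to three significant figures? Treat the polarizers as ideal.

Unpolarized light through the first polarizer → I₁ = 2330 W/m²/2 = 1165 W/m², polarized at 29°.
I₂ = I₁ · cos²(45°) = 1165 · 0.5 = 582.5 W/m².
I₃ = I₂ · cos²(25°) = 582.5 · 0.8214 = 478.5 W/m².
I₄ = I₃ · cos²(24°) = 478.5 · 0.8346 = 399.3 W/m².

I ≈ 399 W/m²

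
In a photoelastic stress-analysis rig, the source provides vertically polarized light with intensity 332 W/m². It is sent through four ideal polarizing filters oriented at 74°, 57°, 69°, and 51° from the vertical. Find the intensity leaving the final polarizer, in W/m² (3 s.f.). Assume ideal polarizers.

I ≈ 20.0 W/m²

I₁ = 332 W/m² · cos²(74°) = 25.22 W/m².
I₂ = I₁ · cos²(17°) = 25.22 · 0.9145 = 23.07 W/m².
I₃ = I₂ · cos²(12°) = 23.07 · 0.9568 = 22.07 W/m².
I₄ = I₃ · cos²(18°) = 22.07 · 0.9045 = 19.96 W/m².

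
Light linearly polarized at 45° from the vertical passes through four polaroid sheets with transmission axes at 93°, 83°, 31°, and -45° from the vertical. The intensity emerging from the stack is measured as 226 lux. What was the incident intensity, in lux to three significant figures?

I₀ ≈ 2.35e4 lux

I₁ = I₀ cos²(93° − 45°) = I₀ cos²(48°) = 0.4477 I₀.
I₂ = I₁ cos²(83° − 93°) = 0.4477 I₀ · cos²(10°) = 0.4342 I₀.
I₃ = I₂ cos²(31° − 83°) = 0.4342 I₀ · cos²(52°) = 0.1646 I₀.
I₄ = I₃ cos²(-45° − 31°) = 0.1646 I₀ · cos²(76°) = 0.009633 I₀.
So 226 lux = 0.009633 I₀, giving I₀ = 226/0.009633 = 2.346e+04 lux.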